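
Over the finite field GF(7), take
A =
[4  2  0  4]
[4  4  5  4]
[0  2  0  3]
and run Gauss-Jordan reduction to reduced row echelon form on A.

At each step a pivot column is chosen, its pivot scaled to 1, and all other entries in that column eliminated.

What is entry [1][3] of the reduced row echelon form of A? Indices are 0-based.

M[1][3] = 5

[1] R0 /= 4  ⇒  (1, 4, 0, 1)
     R1 -= 4·R0  ⇒  (0, 2, 5, 0)
[2] R1 /= 2  ⇒  (0, 1, 6, 0)
     R0 -= 4·R1  ⇒  (1, 0, 4, 1)
     R2 -= 2·R1  ⇒  (0, 0, 2, 3)
[3] R2 /= 2  ⇒  (0, 0, 1, 5)
     R0 -= 4·R2  ⇒  (1, 0, 0, 2)
     R1 -= 6·R2  ⇒  (0, 1, 0, 5)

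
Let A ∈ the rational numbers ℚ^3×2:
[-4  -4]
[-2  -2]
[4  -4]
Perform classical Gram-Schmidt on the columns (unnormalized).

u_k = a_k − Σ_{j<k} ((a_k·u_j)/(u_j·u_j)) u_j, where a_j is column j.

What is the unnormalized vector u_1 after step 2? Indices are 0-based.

u_1 = (-32/9, -16/9, -40/9)

Step 1: u_0 = a_0 = (-4, -2, 4).
Step 2: u_1 = a_1 − (1/9)·u_0 = (-32/9, -16/9, -40/9).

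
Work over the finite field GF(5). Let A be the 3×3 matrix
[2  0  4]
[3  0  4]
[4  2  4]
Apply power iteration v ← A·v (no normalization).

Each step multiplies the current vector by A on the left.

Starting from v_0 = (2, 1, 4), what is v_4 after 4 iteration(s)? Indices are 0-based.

v_0 = (2, 1, 4).
v_1 = A·v_0 = (0, 2, 1).
v_2 = A·v_1 = (4, 4, 3).
v_3 = A·v_2 = (0, 4, 1).
v_4 = A·v_3 = (4, 4, 2).

v_4 = (4, 4, 2)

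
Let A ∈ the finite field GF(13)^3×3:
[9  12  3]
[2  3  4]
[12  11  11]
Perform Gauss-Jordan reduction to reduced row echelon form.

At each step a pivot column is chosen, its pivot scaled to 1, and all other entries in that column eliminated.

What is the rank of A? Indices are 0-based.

pivot(0,0)=9: scale R0 → (1, 10, 9)
  clear (1,0): R1 −= (2)R0 → (0, 9, 12)
  clear (2,0): R2 −= (12)R0 → (0, 8, 7)
pivot(1,1)=9: scale R1 → (0, 1, 10)
  clear (0,1): R0 −= (10)R1 → (1, 0, 0)
  clear (2,1): R2 −= (8)R1 → (0, 0, 5)
pivot(2,2)=5: scale R2 → (0, 0, 1)
  clear (1,2): R1 −= (10)R2 → (0, 1, 0)

rank = 3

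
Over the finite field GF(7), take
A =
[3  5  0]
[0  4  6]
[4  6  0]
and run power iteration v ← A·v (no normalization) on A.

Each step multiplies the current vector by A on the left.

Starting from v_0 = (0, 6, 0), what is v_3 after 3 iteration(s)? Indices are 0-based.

v_0 = (0, 6, 0).
v_1 = A·v_0 = (2, 3, 1).
v_2 = A·v_1 = (0, 4, 5).
v_3 = A·v_2 = (6, 4, 3).

v_3 = (6, 4, 3)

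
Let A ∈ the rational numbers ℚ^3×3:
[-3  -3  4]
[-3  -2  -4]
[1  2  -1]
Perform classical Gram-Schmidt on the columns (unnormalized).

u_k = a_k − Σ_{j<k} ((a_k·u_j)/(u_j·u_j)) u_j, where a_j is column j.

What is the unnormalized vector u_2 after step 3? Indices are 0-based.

Step 1: u_0 = a_0 = (-3, -3, 1).
Step 2: u_1 = a_1 − (17/19)·u_0 = (-6/19, 13/19, 21/19).
Step 3: u_2 = a_2 − (-1/19)·u_0 − (-97/34)·u_1 = (50/17, -75/34, 75/34).

u_2 = (50/17, -75/34, 75/34)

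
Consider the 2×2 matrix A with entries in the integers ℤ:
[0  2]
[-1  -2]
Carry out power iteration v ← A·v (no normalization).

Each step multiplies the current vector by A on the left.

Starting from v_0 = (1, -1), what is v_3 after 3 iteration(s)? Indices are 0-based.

v_0 = (1, -1).
v_1 = A·v_0 = (-2, 1).
v_2 = A·v_1 = (2, 0).
v_3 = A·v_2 = (0, -2).

v_3 = (0, -2)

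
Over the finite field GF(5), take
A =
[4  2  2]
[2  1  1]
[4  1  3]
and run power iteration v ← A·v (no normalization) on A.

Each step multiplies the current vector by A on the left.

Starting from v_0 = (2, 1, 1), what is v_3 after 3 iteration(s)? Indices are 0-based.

v_0 = (2, 1, 1).
v_1 = A·v_0 = (2, 1, 2).
v_2 = A·v_1 = (4, 2, 0).
v_3 = A·v_2 = (0, 0, 3).

v_3 = (0, 0, 3)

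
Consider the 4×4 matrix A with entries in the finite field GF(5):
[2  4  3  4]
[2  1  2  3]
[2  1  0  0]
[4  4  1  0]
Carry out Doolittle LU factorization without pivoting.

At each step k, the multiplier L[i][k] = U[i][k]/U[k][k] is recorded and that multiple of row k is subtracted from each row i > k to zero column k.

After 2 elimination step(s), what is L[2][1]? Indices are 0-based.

L[2][1] = 1

Step 1: pivot at (0,0) is 2.
  row1 ← row1 − (1)·row0  ⇒  L[1][0]=1, U row1=(0, 2, 4, 4)
  row2 ← row2 − (1)·row0  ⇒  L[2][0]=1, U row2=(0, 2, 2, 1)
  row3 ← row3 − (2)·row0  ⇒  L[3][0]=2, U row3=(0, 1, 0, 2)
Step 2: pivot at (1,1) is 2.
  row2 ← row2 − (1)·row1  ⇒  L[2][1]=1, U row2=(0, 0, 3, 2)
  row3 ← row3 − (3)·row1  ⇒  L[3][1]=3, U row3=(0, 0, 3, 0)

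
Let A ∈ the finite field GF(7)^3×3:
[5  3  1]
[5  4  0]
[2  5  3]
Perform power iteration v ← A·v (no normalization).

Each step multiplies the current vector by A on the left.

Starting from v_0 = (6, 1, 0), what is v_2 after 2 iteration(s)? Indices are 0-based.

v_2 = (4, 0, 0)

v_0 = (6, 1, 0).
v_1 = A·v_0 = (5, 6, 3).
v_2 = A·v_1 = (4, 0, 0).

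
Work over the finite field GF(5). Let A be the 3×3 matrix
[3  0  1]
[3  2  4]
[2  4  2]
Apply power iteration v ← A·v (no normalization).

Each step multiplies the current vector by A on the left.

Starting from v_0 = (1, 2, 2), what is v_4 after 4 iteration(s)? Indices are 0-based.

v_0 = (1, 2, 2).
v_1 = A·v_0 = (0, 0, 4).
v_2 = A·v_1 = (4, 1, 3).
v_3 = A·v_2 = (0, 1, 3).
v_4 = A·v_3 = (3, 4, 0).

v_4 = (3, 4, 0)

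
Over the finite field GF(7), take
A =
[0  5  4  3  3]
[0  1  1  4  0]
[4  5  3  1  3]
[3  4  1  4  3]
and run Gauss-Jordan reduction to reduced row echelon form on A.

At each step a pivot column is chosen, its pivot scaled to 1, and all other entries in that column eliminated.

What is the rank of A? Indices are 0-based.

[1] R0 <-> R2
[1] R0 /= 4  ⇒  (1, 3, 6, 2, 6)
     R3 -= 3·R0  ⇒  (0, 2, 4, 5, 6)
[2] R1 /= 1  ⇒  (0, 1, 1, 4, 0)
     R0 -= 3·R1  ⇒  (1, 0, 3, 4, 6)
     R2 -= 5·R1  ⇒  (0, 0, 6, 4, 3)
     R3 -= 2·R1  ⇒  (0, 0, 2, 4, 6)
[3] R2 /= 6  ⇒  (0, 0, 1, 3, 4)
     R0 -= 3·R2  ⇒  (1, 0, 0, 2, 1)
     R1 -= 1·R2  ⇒  (0, 1, 0, 1, 3)
     R3 -= 2·R2  ⇒  (0, 0, 0, 5, 5)
[4] R3 /= 5  ⇒  (0, 0, 0, 1, 1)
     R0 -= 2·R3  ⇒  (1, 0, 0, 0, 6)
     R1 -= 1·R3  ⇒  (0, 1, 0, 0, 2)
     R2 -= 3·R3  ⇒  (0, 0, 1, 0, 1)

rank = 4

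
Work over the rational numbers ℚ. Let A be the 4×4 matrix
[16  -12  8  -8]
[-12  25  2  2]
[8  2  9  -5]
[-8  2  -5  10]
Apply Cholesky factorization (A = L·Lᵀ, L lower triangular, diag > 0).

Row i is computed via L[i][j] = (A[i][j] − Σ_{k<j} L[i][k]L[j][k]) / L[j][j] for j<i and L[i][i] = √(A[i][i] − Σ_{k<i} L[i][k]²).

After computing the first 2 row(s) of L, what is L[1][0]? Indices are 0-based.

L[1][0] = -3

Step 1: L[0][0] = √(16) = 4.
  L[1][0] = (-12) / L[0][0] = -3.
Step 2: L[1][1] = √(16) = 4.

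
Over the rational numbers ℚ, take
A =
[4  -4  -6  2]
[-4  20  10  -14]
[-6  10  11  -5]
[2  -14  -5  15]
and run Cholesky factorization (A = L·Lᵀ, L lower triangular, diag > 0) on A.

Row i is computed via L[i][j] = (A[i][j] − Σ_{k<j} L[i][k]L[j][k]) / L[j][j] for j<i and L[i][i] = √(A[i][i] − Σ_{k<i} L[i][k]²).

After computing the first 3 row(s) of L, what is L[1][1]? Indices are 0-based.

L[1][1] = 4

Step 1: L[0][0] = √(4) = 2.
  L[1][0] = (-4) / L[0][0] = -2.
Step 2: L[1][1] = √(16) = 4.
  L[2][0] = (-6) / L[0][0] = -3.
  L[2][1] = (4) / L[1][1] = 1.
Step 3: L[2][2] = √(1) = 1.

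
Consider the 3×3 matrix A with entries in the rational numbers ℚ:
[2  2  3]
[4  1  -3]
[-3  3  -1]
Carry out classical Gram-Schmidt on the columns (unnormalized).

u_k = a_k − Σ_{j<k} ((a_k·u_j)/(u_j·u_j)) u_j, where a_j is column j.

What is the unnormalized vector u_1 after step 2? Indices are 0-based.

u_1 = (60/29, 33/29, 84/29)

Step 1: u_0 = a_0 = (2, 4, -3).
Step 2: u_1 = a_1 − (-1/29)·u_0 = (60/29, 33/29, 84/29).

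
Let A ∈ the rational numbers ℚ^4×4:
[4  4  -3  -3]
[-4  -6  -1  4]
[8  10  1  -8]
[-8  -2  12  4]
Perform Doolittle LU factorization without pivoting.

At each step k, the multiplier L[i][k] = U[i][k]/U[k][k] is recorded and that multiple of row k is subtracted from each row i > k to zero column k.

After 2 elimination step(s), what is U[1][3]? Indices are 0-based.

[col 0] pivot 4
  R1 -= -1*R0 → (0, -2, -4, 1)  (L[1][0] := -1)
  R2 -= 2*R0 → (0, 2, 7, -2)  (L[2][0] := 2)
  R3 -= -2*R0 → (0, 6, 6, -2)  (L[3][0] := -2)
[col 1] pivot -2
  R2 -= -1*R1 → (0, 0, 3, -1)  (L[2][1] := -1)
  R3 -= -3*R1 → (0, 0, -6, 1)  (L[3][1] := -3)

U[1][3] = 1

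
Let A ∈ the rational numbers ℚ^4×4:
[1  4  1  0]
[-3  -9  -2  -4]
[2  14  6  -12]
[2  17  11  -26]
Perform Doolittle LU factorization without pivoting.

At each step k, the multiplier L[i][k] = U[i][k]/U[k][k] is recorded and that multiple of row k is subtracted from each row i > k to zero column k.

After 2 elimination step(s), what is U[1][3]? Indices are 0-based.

k=0: U[0][0]=1
  eliminate (1,0): mult=-3, new row 1: (0, 3, 1, -4); set L[1][0]=-3
  eliminate (2,0): mult=2, new row 2: (0, 6, 4, -12); set L[2][0]=2
  eliminate (3,0): mult=2, new row 3: (0, 9, 9, -26); set L[3][0]=2
k=1: U[1][1]=3
  eliminate (2,1): mult=2, new row 2: (0, 0, 2, -4); set L[2][1]=2
  eliminate (3,1): mult=3, new row 3: (0, 0, 6, -14); set L[3][1]=3

U[1][3] = -4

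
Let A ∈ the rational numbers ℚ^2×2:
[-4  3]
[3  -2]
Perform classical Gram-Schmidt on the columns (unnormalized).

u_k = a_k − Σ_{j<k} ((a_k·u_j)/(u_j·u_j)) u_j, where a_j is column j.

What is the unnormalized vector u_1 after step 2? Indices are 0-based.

Step 1: u_0 = a_0 = (-4, 3).
Step 2: u_1 = a_1 − (-18/25)·u_0 = (3/25, 4/25).

u_1 = (3/25, 4/25)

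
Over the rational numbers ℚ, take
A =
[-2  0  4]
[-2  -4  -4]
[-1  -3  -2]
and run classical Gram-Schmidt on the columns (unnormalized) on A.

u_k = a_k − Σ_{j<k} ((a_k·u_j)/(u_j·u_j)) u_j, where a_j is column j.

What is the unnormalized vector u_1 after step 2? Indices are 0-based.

Step 1: u_0 = a_0 = (-2, -2, -1).
Step 2: u_1 = a_1 − (11/9)·u_0 = (22/9, -14/9, -16/9).

u_1 = (22/9, -14/9, -16/9)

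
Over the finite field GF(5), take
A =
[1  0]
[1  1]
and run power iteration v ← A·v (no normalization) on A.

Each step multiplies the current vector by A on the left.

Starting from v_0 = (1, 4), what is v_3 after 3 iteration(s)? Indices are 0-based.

v_0 = (1, 4).
v_1 = A·v_0 = (1, 0).
v_2 = A·v_1 = (1, 1).
v_3 = A·v_2 = (1, 2).

v_3 = (1, 2)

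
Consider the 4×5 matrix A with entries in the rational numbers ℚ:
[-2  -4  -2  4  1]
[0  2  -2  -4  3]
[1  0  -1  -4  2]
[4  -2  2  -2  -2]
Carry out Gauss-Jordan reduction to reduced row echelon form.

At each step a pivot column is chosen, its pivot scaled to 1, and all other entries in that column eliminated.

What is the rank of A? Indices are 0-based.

[1] R0 /= -2  ⇒  (1, 2, 1, -2, -1/2)
     R2 -= 1·R0  ⇒  (0, -2, -2, -2, 5/2)
     R3 -= 4·R0  ⇒  (0, -10, -2, 6, 0)
[2] R1 /= 2  ⇒  (0, 1, -1, -2, 3/2)
     R0 -= 2·R1  ⇒  (1, 0, 3, 2, -7/2)
     R2 -= -2·R1  ⇒  (0, 0, -4, -6, 11/2)
     R3 -= -10·R1  ⇒  (0, 0, -12, -14, 15)
[3] R2 /= -4  ⇒  (0, 0, 1, 3/2, -11/8)
     R0 -= 3·R2  ⇒  (1, 0, 0, -5/2, 5/8)
     R1 -= -1·R2  ⇒  (0, 1, 0, -1/2, 1/8)
     R3 -= -12·R2  ⇒  (0, 0, 0, 4, -3/2)
[4] R3 /= 4  ⇒  (0, 0, 0, 1, -3/8)
     R0 -= -5/2·R3  ⇒  (1, 0, 0, 0, -5/16)
     R1 -= -1/2·R3  ⇒  (0, 1, 0, 0, -1/16)
     R2 -= 3/2·R3  ⇒  (0, 0, 1, 0, -13/16)

rank = 4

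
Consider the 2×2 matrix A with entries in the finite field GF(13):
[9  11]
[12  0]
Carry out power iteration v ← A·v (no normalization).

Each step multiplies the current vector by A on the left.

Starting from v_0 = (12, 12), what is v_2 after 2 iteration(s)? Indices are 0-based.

v_2 = (0, 7)

v_0 = (12, 12).
v_1 = A·v_0 = (6, 1).
v_2 = A·v_1 = (0, 7).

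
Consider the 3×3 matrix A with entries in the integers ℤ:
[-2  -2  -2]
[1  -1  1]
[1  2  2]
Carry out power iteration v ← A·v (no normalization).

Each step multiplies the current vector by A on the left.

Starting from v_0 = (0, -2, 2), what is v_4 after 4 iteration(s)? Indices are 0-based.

v_0 = (0, -2, 2).
v_1 = A·v_0 = (0, 4, 0).
v_2 = A·v_1 = (-8, -4, 8).
v_3 = A·v_2 = (8, 4, 0).
v_4 = A·v_3 = (-24, 4, 16).

v_4 = (-24, 4, 16)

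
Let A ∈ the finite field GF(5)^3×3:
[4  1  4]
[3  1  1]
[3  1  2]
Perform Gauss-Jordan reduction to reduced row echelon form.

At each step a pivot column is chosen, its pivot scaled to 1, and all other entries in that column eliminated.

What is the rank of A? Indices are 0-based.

rank = 3

[1] R0 /= 4  ⇒  (1, 4, 1)
     R1 -= 3·R0  ⇒  (0, 4, 3)
     R2 -= 3·R0  ⇒  (0, 4, 4)
[2] R1 /= 4  ⇒  (0, 1, 2)
     R0 -= 4·R1  ⇒  (1, 0, 3)
     R2 -= 4·R1  ⇒  (0, 0, 1)
[3] R2 /= 1  ⇒  (0, 0, 1)
     R0 -= 3·R2  ⇒  (1, 0, 0)
     R1 -= 2·R2  ⇒  (0, 1, 0)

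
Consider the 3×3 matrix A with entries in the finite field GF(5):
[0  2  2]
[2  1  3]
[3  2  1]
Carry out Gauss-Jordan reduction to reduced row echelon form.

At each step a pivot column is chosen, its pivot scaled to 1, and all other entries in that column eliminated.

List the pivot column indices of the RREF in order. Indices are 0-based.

pivot columns: 0, 1, 2

step 1: exchange rows 0,1
step 1: normalize row 0 (÷2) = (1, 3, 4)
  row 2: subtract 3×row0 = (0, 3, 4)
step 2: normalize row 1 (÷2) = (0, 1, 1)
  row 0: subtract 3×row1 = (1, 0, 1)
  row 2: subtract 3×row1 = (0, 0, 1)
step 3: normalize row 2 (÷1) = (0, 0, 1)
  row 0: subtract 1×row2 = (1, 0, 0)
  row 1: subtract 1×row2 = (0, 1, 0)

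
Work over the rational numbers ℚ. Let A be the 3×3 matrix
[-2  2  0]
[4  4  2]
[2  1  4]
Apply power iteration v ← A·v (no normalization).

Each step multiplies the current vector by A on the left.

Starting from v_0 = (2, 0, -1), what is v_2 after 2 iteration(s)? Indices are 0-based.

v_0 = (2, 0, -1).
v_1 = A·v_0 = (-4, 6, 0).
v_2 = A·v_1 = (20, 8, -2).

v_2 = (20, 8, -2)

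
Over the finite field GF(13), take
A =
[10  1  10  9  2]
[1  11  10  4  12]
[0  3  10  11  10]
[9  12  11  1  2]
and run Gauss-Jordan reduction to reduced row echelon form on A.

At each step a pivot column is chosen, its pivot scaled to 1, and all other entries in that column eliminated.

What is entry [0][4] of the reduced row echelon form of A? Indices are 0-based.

M[0][4] = 5

pivot(0,0)=10: scale R0 → (1, 4, 1, 10, 8)
  clear (1,0): R1 −= (1)R0 → (0, 7, 9, 7, 4)
  clear (3,0): R3 −= (9)R0 → (0, 2, 2, 2, 8)
pivot(1,1)=7: scale R1 → (0, 1, 5, 1, 8)
  clear (0,1): R0 −= (4)R1 → (1, 0, 7, 6, 2)
  clear (2,1): R2 −= (3)R1 → (0, 0, 8, 8, 12)
  clear (3,1): R3 −= (2)R1 → (0, 0, 5, 0, 5)
pivot(2,2)=8: scale R2 → (0, 0, 1, 1, 8)
  clear (0,2): R0 −= (7)R2 → (1, 0, 0, 12, 11)
  clear (1,2): R1 −= (5)R2 → (0, 1, 0, 9, 7)
  clear (3,2): R3 −= (5)R2 → (0, 0, 0, 8, 4)
pivot(3,3)=8: scale R3 → (0, 0, 0, 1, 7)
  clear (0,3): R0 −= (12)R3 → (1, 0, 0, 0, 5)
  clear (1,3): R1 −= (9)R3 → (0, 1, 0, 0, 9)
  clear (2,3): R2 −= (1)R3 → (0, 0, 1, 0, 1)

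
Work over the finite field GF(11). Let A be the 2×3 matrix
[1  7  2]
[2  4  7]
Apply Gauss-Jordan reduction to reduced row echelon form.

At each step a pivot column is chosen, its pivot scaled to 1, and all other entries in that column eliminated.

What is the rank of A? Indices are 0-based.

[1] R0 /= 1  ⇒  (1, 7, 2)
     R1 -= 2·R0  ⇒  (0, 1, 3)
[2] R1 /= 1  ⇒  (0, 1, 3)
     R0 -= 7·R1  ⇒  (1, 0, 3)

rank = 2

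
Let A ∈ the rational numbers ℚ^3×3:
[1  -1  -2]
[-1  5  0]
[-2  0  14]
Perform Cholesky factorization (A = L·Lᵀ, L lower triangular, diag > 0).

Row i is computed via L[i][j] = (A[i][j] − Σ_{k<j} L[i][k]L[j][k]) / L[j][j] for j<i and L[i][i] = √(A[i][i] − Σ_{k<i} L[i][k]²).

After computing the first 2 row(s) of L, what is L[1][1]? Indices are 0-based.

Step 1: L[0][0] = √(1) = 1.
  L[1][0] = (-1) / L[0][0] = -1.
Step 2: L[1][1] = √(4) = 2.

L[1][1] = 2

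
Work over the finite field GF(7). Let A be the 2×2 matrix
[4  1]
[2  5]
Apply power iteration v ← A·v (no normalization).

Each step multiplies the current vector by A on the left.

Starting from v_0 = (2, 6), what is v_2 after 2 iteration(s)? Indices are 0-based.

v_2 = (6, 2)

v_0 = (2, 6).
v_1 = A·v_0 = (0, 6).
v_2 = A·v_1 = (6, 2).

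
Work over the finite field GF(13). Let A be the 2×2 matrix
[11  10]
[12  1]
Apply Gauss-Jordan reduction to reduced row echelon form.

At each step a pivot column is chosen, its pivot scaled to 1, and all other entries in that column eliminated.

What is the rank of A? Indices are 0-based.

step 1: normalize row 0 (÷11) = (1, 8)
  row 1: subtract 12×row0 = (0, 9)
step 2: normalize row 1 (÷9) = (0, 1)
  row 0: subtract 8×row1 = (1, 0)

rank = 2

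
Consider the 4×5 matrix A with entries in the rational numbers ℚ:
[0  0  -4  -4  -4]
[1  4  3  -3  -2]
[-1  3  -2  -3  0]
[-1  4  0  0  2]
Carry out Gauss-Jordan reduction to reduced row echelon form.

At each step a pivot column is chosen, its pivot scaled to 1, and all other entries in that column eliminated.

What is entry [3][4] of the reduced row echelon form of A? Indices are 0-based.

[1] R0 <-> R1
[1] R0 /= 1  ⇒  (1, 4, 3, -3, -2)
     R2 -= -1·R0  ⇒  (0, 7, 1, -6, -2)
     R3 -= -1·R0  ⇒  (0, 8, 3, -3, 0)
[2] R1 <-> R2
[2] R1 /= 7  ⇒  (0, 1, 1/7, -6/7, -2/7)
     R0 -= 4·R1  ⇒  (1, 0, 17/7, 3/7, -6/7)
     R3 -= 8·R1  ⇒  (0, 0, 13/7, 27/7, 16/7)
[3] R2 /= -4  ⇒  (0, 0, 1, 1, 1)
     R0 -= 17/7·R2  ⇒  (1, 0, 0, -2, -23/7)
     R1 -= 1/7·R2  ⇒  (0, 1, 0, -1, -3/7)
     R3 -= 13/7·R2  ⇒  (0, 0, 0, 2, 3/7)
[4] R3 /= 2  ⇒  (0, 0, 0, 1, 3/14)
     R0 -= -2·R3  ⇒  (1, 0, 0, 0, -20/7)
     R1 -= -1·R3  ⇒  (0, 1, 0, 0, -3/14)
     R2 -= 1·R3  ⇒  (0, 0, 1, 0, 11/14)

M[3][4] = 3/14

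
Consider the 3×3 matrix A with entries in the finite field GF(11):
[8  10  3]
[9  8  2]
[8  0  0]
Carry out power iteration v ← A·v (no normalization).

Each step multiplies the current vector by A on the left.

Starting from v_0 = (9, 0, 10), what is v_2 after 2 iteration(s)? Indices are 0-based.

v_2 = (7, 0, 2)

v_0 = (9, 0, 10).
v_1 = A·v_0 = (3, 2, 6).
v_2 = A·v_1 = (7, 0, 2).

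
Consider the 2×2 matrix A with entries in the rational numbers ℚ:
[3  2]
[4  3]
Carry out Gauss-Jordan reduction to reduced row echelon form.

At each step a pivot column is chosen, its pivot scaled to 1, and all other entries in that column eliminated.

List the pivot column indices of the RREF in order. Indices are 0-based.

pivot columns: 0, 1

pivot(0,0)=3: scale R0 → (1, 2/3)
  clear (1,0): R1 −= (4)R0 → (0, 1/3)
pivot(1,1)=1/3: scale R1 → (0, 1)
  clear (0,1): R0 −= (2/3)R1 → (1, 0)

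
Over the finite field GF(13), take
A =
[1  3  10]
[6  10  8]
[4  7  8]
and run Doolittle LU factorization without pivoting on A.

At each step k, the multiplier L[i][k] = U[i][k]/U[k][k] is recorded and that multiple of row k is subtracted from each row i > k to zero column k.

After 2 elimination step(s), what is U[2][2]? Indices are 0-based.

[col 0] pivot 1
  R1 -= 6*R0 → (0, 5, 0)  (L[1][0] := 6)
  R2 -= 4*R0 → (0, 8, 7)  (L[2][0] := 4)
[col 1] pivot 5
  R2 -= 12*R1 → (0, 0, 7)  (L[2][1] := 12)

U[2][2] = 7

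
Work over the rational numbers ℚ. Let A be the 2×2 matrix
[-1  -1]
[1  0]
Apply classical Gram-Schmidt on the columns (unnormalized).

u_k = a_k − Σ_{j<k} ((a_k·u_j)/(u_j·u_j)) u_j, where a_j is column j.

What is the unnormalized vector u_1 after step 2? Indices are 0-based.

u_1 = (-1/2, -1/2)

Step 1: u_0 = a_0 = (-1, 1).
Step 2: u_1 = a_1 − (1/2)·u_0 = (-1/2, -1/2).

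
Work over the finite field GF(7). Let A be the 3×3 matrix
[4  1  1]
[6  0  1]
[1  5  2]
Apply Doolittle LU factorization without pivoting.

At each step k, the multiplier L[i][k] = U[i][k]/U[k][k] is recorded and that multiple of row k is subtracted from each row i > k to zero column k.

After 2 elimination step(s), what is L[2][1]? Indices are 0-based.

[col 0] pivot 4
  R1 -= 5*R0 → (0, 2, 3)  (L[1][0] := 5)
  R2 -= 2*R0 → (0, 3, 0)  (L[2][0] := 2)
[col 1] pivot 2
  R2 -= 5*R1 → (0, 0, 6)  (L[2][1] := 5)

L[2][1] = 5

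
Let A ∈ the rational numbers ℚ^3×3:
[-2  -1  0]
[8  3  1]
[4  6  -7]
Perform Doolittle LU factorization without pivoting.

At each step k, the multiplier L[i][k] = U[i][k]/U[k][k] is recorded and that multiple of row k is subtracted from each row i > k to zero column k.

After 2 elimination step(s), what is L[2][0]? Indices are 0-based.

Step 1: pivot at (0,0) is -2.
  row1 ← row1 − (-4)·row0  ⇒  L[1][0]=-4, U row1=(0, -1, 1)
  row2 ← row2 − (-2)·row0  ⇒  L[2][0]=-2, U row2=(0, 4, -7)
Step 2: pivot at (1,1) is -1.
  row2 ← row2 − (-4)·row1  ⇒  L[2][1]=-4, U row2=(0, 0, -3)

L[2][0] = -2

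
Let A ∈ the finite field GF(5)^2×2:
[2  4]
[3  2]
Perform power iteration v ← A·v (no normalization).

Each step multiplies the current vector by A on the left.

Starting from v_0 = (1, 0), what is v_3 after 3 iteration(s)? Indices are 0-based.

v_3 = (0, 2)

v_0 = (1, 0).
v_1 = A·v_0 = (2, 3).
v_2 = A·v_1 = (1, 2).
v_3 = A·v_2 = (0, 2).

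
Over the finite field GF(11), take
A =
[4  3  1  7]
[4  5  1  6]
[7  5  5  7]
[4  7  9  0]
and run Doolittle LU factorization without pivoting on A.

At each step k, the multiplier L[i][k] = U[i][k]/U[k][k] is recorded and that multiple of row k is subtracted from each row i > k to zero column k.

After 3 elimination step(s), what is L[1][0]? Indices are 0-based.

Step 1: pivot at (0,0) is 4.
  row1 ← row1 − (1)·row0  ⇒  L[1][0]=1, U row1=(0, 2, 0, 10)
  row2 ← row2 − (10)·row0  ⇒  L[2][0]=10, U row2=(0, 8, 6, 3)
  row3 ← row3 − (1)·row0  ⇒  L[3][0]=1, U row3=(0, 4, 8, 4)
Step 2: pivot at (1,1) is 2.
  row2 ← row2 − (4)·row1  ⇒  L[2][1]=4, U row2=(0, 0, 6, 7)
  row3 ← row3 − (2)·row1  ⇒  L[3][1]=2, U row3=(0, 0, 8, 6)
Step 3: pivot at (2,2) is 6.
  row3 ← row3 − (5)·row2  ⇒  L[3][2]=5, U row3=(0, 0, 0, 4)

L[1][0] = 1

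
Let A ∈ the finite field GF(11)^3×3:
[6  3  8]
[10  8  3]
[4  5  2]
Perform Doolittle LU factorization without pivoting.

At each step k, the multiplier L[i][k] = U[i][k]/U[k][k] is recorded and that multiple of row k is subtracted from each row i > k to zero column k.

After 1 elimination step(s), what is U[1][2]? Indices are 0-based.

Step 1: pivot at (0,0) is 6.
  row1 ← row1 − (9)·row0  ⇒  L[1][0]=9, U row1=(0, 3, 8)
  row2 ← row2 − (8)·row0  ⇒  L[2][0]=8, U row2=(0, 3, 4)

U[1][2] = 8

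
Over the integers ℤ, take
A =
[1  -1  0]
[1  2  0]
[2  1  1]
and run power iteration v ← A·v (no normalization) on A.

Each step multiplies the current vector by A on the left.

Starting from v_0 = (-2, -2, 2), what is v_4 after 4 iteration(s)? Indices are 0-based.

v_4 = (36, -18, 8)

v_0 = (-2, -2, 2).
v_1 = A·v_0 = (0, -6, -4).
v_2 = A·v_1 = (6, -12, -10).
v_3 = A·v_2 = (18, -18, -10).
v_4 = A·v_3 = (36, -18, 8).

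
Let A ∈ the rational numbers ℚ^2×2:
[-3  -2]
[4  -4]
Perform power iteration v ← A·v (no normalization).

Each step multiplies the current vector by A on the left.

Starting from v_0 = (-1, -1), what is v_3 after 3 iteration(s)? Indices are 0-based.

v_0 = (-1, -1).
v_1 = A·v_0 = (5, 0).
v_2 = A·v_1 = (-15, 20).
v_3 = A·v_2 = (5, -140).

v_3 = (5, -140)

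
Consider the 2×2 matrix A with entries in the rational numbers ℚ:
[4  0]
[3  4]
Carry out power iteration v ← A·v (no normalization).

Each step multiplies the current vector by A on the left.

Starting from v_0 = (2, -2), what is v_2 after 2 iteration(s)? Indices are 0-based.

v_2 = (32, 16)

v_0 = (2, -2).
v_1 = A·v_0 = (8, -2).
v_2 = A·v_1 = (32, 16).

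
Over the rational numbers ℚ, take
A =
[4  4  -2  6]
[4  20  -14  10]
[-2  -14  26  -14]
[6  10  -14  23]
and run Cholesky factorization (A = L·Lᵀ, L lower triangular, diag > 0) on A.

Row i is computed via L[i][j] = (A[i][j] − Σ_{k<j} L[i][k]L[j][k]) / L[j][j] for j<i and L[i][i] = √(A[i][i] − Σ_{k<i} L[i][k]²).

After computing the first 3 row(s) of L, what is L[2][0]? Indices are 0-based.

L[2][0] = -1

Step 1: L[0][0] = √(4) = 2.
  L[1][0] = (4) / L[0][0] = 2.
Step 2: L[1][1] = √(16) = 4.
  L[2][0] = (-2) / L[0][0] = -1.
  L[2][1] = (-12) / L[1][1] = -3.
Step 3: L[2][2] = √(16) = 4.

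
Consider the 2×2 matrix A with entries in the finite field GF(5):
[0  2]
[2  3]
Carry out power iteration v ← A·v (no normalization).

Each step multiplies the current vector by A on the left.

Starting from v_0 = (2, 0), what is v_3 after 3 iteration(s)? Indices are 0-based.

v_3 = (4, 2)

v_0 = (2, 0).
v_1 = A·v_0 = (0, 4).
v_2 = A·v_1 = (3, 2).
v_3 = A·v_2 = (4, 2).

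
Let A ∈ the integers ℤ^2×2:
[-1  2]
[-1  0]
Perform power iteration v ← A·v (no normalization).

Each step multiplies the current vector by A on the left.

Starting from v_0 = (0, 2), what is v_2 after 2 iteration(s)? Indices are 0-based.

v_0 = (0, 2).
v_1 = A·v_0 = (4, 0).
v_2 = A·v_1 = (-4, -4).

v_2 = (-4, -4)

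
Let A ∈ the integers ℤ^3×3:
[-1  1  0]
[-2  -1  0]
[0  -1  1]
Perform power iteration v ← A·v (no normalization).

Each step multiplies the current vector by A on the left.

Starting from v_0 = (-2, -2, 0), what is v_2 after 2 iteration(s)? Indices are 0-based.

v_0 = (-2, -2, 0).
v_1 = A·v_0 = (0, 6, 2).
v_2 = A·v_1 = (6, -6, -4).

v_2 = (6, -6, -4)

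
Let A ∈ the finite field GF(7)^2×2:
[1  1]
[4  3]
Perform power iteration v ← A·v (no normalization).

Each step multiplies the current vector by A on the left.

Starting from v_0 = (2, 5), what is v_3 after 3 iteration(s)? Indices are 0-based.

v_0 = (2, 5).
v_1 = A·v_0 = (0, 2).
v_2 = A·v_1 = (2, 6).
v_3 = A·v_2 = (1, 5).

v_3 = (1, 5)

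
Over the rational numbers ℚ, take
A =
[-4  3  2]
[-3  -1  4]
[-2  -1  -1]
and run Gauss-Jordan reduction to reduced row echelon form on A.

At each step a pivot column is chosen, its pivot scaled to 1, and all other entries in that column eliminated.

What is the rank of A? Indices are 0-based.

rank = 3

step 1: normalize row 0 (÷-4) = (1, -3/4, -1/2)
  row 1: subtract -3×row0 = (0, -13/4, 5/2)
  row 2: subtract -2×row0 = (0, -5/2, -2)
step 2: normalize row 1 (÷-13/4) = (0, 1, -10/13)
  row 0: subtract -3/4×row1 = (1, 0, -14/13)
  row 2: subtract -5/2×row1 = (0, 0, -51/13)
step 3: normalize row 2 (÷-51/13) = (0, 0, 1)
  row 0: subtract -14/13×row2 = (1, 0, 0)
  row 1: subtract -10/13×row2 = (0, 1, 0)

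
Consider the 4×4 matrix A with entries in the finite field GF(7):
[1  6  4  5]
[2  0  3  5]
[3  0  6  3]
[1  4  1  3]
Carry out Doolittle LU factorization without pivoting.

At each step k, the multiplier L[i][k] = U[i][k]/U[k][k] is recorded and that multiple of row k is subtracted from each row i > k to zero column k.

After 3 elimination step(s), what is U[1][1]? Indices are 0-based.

U[1][1] = 2

Step 1: pivot at (0,0) is 1.
  row1 ← row1 − (2)·row0  ⇒  L[1][0]=2, U row1=(0, 2, 2, 2)
  row2 ← row2 − (3)·row0  ⇒  L[2][0]=3, U row2=(0, 3, 1, 2)
  row3 ← row3 − (1)·row0  ⇒  L[3][0]=1, U row3=(0, 5, 4, 5)
Step 2: pivot at (1,1) is 2.
  row2 ← row2 − (5)·row1  ⇒  L[2][1]=5, U row2=(0, 0, 5, 6)
  row3 ← row3 − (6)·row1  ⇒  L[3][1]=6, U row3=(0, 0, 6, 0)
Step 3: pivot at (2,2) is 5.
  row3 ← row3 − (4)·row2  ⇒  L[3][2]=4, U row3=(0, 0, 0, 4)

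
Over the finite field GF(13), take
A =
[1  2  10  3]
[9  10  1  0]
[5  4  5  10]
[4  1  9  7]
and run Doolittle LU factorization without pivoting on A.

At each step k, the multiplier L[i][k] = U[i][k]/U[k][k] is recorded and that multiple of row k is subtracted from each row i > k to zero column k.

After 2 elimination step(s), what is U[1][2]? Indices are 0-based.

U[1][2] = 2

Step 1: pivot at (0,0) is 1.
  row1 ← row1 − (9)·row0  ⇒  L[1][0]=9, U row1=(0, 5, 2, 12)
  row2 ← row2 − (5)·row0  ⇒  L[2][0]=5, U row2=(0, 7, 7, 8)
  row3 ← row3 − (4)·row0  ⇒  L[3][0]=4, U row3=(0, 6, 8, 8)
Step 2: pivot at (1,1) is 5.
  row2 ← row2 − (4)·row1  ⇒  L[2][1]=4, U row2=(0, 0, 12, 12)
  row3 ← row3 − (9)·row1  ⇒  L[3][1]=9, U row3=(0, 0, 3, 4)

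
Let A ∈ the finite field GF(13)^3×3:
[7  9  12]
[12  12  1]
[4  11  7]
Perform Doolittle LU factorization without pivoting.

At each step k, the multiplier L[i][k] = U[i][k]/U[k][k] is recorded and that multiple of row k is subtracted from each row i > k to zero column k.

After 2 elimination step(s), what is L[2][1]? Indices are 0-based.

Step 1: pivot at (0,0) is 7.
  row1 ← row1 − (11)·row0  ⇒  L[1][0]=11, U row1=(0, 4, 12)
  row2 ← row2 − (8)·row0  ⇒  L[2][0]=8, U row2=(0, 4, 2)
Step 2: pivot at (1,1) is 4.
  row2 ← row2 − (1)·row1  ⇒  L[2][1]=1, U row2=(0, 0, 3)

L[2][1] = 1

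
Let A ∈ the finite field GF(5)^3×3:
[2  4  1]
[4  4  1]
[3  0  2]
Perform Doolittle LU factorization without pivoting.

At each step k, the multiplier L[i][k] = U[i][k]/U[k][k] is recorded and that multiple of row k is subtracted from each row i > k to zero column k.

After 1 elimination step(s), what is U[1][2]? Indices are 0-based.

Step 1: pivot at (0,0) is 2.
  row1 ← row1 − (2)·row0  ⇒  L[1][0]=2, U row1=(0, 1, 4)
  row2 ← row2 − (4)·row0  ⇒  L[2][0]=4, U row2=(0, 4, 3)

U[1][2] = 4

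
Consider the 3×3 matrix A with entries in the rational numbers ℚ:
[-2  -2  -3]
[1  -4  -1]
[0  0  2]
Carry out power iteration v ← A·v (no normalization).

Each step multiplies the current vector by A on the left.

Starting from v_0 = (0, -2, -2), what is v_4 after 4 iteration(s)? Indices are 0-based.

v_4 = (-384, -188, -32)

v_0 = (0, -2, -2).
v_1 = A·v_0 = (10, 10, -4).
v_2 = A·v_1 = (-28, -26, -8).
v_3 = A·v_2 = (132, 84, -16).
v_4 = A·v_3 = (-384, -188, -32).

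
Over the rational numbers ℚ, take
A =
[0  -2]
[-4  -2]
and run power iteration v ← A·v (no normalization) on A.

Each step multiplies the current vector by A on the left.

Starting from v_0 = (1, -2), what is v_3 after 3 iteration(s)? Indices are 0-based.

v_3 = (32, 32)

v_0 = (1, -2).
v_1 = A·v_0 = (4, 0).
v_2 = A·v_1 = (0, -16).
v_3 = A·v_2 = (32, 32).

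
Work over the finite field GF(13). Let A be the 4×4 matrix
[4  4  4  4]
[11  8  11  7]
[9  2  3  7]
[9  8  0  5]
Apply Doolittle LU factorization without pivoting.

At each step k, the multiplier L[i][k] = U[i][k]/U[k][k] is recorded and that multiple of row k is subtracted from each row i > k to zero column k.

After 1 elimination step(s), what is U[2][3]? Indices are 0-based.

[col 0] pivot 4
  R1 -= 6*R0 → (0, 10, 0, 9)  (L[1][0] := 6)
  R2 -= 12*R0 → (0, 6, 7, 11)  (L[2][0] := 12)
  R3 -= 12*R0 → (0, 12, 4, 9)  (L[3][0] := 12)

U[2][3] = 11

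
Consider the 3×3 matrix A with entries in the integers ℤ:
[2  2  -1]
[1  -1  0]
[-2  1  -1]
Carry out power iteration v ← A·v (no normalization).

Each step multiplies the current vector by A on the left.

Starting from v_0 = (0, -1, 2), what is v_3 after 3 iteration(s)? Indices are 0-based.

v_3 = (-28, 2, -11)

v_0 = (0, -1, 2).
v_1 = A·v_0 = (-4, 1, -3).
v_2 = A·v_1 = (-3, -5, 12).
v_3 = A·v_2 = (-28, 2, -11).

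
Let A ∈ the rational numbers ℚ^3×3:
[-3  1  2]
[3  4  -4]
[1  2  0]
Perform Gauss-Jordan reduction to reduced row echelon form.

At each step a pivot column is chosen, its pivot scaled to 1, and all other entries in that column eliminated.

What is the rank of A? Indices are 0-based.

rank = 3

step 1: normalize row 0 (÷-3) = (1, -1/3, -2/3)
  row 1: subtract 3×row0 = (0, 5, -2)
  row 2: subtract 1×row0 = (0, 7/3, 2/3)
step 2: normalize row 1 (÷5) = (0, 1, -2/5)
  row 0: subtract -1/3×row1 = (1, 0, -4/5)
  row 2: subtract 7/3×row1 = (0, 0, 8/5)
step 3: normalize row 2 (÷8/5) = (0, 0, 1)
  row 0: subtract -4/5×row2 = (1, 0, 0)
  row 1: subtract -2/5×row2 = (0, 1, 0)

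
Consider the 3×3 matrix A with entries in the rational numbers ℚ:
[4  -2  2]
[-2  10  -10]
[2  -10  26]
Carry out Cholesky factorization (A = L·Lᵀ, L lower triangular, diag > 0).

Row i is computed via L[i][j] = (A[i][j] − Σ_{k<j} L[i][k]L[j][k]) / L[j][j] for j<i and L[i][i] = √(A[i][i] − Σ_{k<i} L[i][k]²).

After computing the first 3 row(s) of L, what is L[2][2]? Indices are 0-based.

L[2][2] = 4

Step 1: L[0][0] = √(4) = 2.
  L[1][0] = (-2) / L[0][0] = -1.
Step 2: L[1][1] = √(9) = 3.
  L[2][0] = (2) / L[0][0] = 1.
  L[2][1] = (-9) / L[1][1] = -3.
Step 3: L[2][2] = √(16) = 4.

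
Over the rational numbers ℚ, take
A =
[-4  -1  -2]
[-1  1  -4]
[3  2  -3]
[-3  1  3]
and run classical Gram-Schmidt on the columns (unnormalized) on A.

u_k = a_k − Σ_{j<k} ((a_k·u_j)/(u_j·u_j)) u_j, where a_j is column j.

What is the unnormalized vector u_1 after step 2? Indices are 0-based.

u_1 = (-11/35, 41/35, 52/35, 53/35)

Step 1: u_0 = a_0 = (-4, -1, 3, -3).
Step 2: u_1 = a_1 − (6/35)·u_0 = (-11/35, 41/35, 52/35, 53/35).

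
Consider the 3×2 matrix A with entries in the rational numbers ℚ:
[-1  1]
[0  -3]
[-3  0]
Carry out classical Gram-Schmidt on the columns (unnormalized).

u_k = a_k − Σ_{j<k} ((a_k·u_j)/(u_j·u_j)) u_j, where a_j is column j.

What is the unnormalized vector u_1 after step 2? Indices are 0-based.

u_1 = (9/10, -3, -3/10)

Step 1: u_0 = a_0 = (-1, 0, -3).
Step 2: u_1 = a_1 − (-1/10)·u_0 = (9/10, -3, -3/10).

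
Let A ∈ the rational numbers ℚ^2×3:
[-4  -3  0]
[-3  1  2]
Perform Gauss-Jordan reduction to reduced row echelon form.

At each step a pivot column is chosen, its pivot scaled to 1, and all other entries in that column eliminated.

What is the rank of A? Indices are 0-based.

rank = 2

[1] R0 /= -4  ⇒  (1, 3/4, 0)
     R1 -= -3·R0  ⇒  (0, 13/4, 2)
[2] R1 /= 13/4  ⇒  (0, 1, 8/13)
     R0 -= 3/4·R1  ⇒  (1, 0, -6/13)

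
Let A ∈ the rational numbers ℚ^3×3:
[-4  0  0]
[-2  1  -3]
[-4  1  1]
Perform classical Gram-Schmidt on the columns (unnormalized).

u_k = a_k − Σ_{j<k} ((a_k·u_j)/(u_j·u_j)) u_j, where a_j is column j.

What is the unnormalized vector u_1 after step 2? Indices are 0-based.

Step 1: u_0 = a_0 = (-4, -2, -4).
Step 2: u_1 = a_1 − (-1/6)·u_0 = (-2/3, 2/3, 1/3).

u_1 = (-2/3, 2/3, 1/3)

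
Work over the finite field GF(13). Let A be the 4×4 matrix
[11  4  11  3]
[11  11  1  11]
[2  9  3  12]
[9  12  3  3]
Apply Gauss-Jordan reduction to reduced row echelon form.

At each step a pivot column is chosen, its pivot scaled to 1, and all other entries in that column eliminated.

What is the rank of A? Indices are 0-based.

rank = 4

pivot(0,0)=11: scale R0 → (1, 11, 1, 5)
  clear (1,0): R1 −= (11)R0 → (0, 7, 3, 8)
  clear (2,0): R2 −= (2)R0 → (0, 0, 1, 2)
  clear (3,0): R3 −= (9)R0 → (0, 4, 7, 10)
pivot(1,1)=7: scale R1 → (0, 1, 6, 3)
  clear (0,1): R0 −= (11)R1 → (1, 0, 0, 11)
  clear (3,1): R3 −= (4)R1 → (0, 0, 9, 11)
pivot(2,2)=1: scale R2 → (0, 0, 1, 2)
  clear (1,2): R1 −= (6)R2 → (0, 1, 0, 4)
  clear (3,2): R3 −= (9)R2 → (0, 0, 0, 6)
pivot(3,3)=6: scale R3 → (0, 0, 0, 1)
  clear (0,3): R0 −= (11)R3 → (1, 0, 0, 0)
  clear (1,3): R1 −= (4)R3 → (0, 1, 0, 0)
  clear (2,3): R2 −= (2)R3 → (0, 0, 1, 0)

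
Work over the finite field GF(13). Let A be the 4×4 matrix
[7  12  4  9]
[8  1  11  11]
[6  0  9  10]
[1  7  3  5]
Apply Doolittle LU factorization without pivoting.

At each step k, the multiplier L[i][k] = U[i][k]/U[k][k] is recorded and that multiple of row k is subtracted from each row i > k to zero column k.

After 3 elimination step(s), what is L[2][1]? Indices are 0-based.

[col 0] pivot 7
  R1 -= 3*R0 → (0, 4, 12, 10)  (L[1][0] := 3)
  R2 -= 12*R0 → (0, 12, 0, 6)  (L[2][0] := 12)
  R3 -= 2*R0 → (0, 9, 8, 0)  (L[3][0] := 2)
[col 1] pivot 4
  R2 -= 3*R1 → (0, 0, 3, 2)  (L[2][1] := 3)
  R3 -= 12*R1 → (0, 0, 7, 10)  (L[3][1] := 12)
[col 2] pivot 3
  R3 -= 11*R2 → (0, 0, 0, 1)  (L[3][2] := 11)

L[2][1] = 3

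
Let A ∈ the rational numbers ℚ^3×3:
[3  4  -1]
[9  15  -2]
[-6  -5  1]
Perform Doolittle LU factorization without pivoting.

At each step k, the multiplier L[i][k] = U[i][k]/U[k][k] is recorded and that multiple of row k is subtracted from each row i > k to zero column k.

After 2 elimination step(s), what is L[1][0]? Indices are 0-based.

Step 1: pivot at (0,0) is 3.
  row1 ← row1 − (3)·row0  ⇒  L[1][0]=3, U row1=(0, 3, 1)
  row2 ← row2 − (-2)·row0  ⇒  L[2][0]=-2, U row2=(0, 3, -1)
Step 2: pivot at (1,1) is 3.
  row2 ← row2 − (1)·row1  ⇒  L[2][1]=1, U row2=(0, 0, -2)

L[1][0] = 3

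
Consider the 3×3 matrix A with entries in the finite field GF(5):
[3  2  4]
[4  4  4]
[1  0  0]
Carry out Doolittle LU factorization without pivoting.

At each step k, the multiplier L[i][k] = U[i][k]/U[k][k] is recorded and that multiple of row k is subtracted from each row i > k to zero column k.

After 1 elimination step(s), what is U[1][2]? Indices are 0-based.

[col 0] pivot 3
  R1 -= 3*R0 → (0, 3, 2)  (L[1][0] := 3)
  R2 -= 2*R0 → (0, 1, 2)  (L[2][0] := 2)

U[1][2] = 2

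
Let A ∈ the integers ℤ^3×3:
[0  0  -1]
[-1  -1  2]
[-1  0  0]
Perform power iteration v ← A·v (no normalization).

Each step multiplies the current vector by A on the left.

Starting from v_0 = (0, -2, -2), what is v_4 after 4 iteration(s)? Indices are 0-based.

v_0 = (0, -2, -2).
v_1 = A·v_0 = (2, -2, 0).
v_2 = A·v_1 = (0, 0, -2).
v_3 = A·v_2 = (2, -4, 0).
v_4 = A·v_3 = (0, 2, -2).

v_4 = (0, 2, -2)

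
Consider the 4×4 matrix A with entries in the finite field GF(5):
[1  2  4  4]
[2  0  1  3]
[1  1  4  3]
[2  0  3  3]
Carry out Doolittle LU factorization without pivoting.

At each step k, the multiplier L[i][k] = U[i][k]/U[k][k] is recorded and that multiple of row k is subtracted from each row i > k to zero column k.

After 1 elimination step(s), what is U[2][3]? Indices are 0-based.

U[2][3] = 4

Step 1: pivot at (0,0) is 1.
  row1 ← row1 − (2)·row0  ⇒  L[1][0]=2, U row1=(0, 1, 3, 0)
  row2 ← row2 − (1)·row0  ⇒  L[2][0]=1, U row2=(0, 4, 0, 4)
  row3 ← row3 − (2)·row0  ⇒  L[3][0]=2, U row3=(0, 1, 0, 0)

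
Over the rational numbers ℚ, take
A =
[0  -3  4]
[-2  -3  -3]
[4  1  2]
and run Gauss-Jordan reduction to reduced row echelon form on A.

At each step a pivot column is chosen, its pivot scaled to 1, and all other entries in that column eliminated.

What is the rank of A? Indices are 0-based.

pivot(0,0): swap R0↔R1
pivot(0,0)=-2: scale R0 → (1, 3/2, 3/2)
  clear (2,0): R2 −= (4)R0 → (0, -5, -4)
pivot(1,1)=-3: scale R1 → (0, 1, -4/3)
  clear (0,1): R0 −= (3/2)R1 → (1, 0, 7/2)
  clear (2,1): R2 −= (-5)R1 → (0, 0, -32/3)
pivot(2,2)=-32/3: scale R2 → (0, 0, 1)
  clear (0,2): R0 −= (7/2)R2 → (1, 0, 0)
  clear (1,2): R1 −= (-4/3)R2 → (0, 1, 0)

rank = 3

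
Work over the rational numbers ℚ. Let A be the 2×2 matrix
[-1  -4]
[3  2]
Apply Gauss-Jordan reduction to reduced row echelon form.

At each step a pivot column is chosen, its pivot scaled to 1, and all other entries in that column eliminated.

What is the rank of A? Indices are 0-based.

rank = 2

pivot(0,0)=-1: scale R0 → (1, 4)
  clear (1,0): R1 −= (3)R0 → (0, -10)
pivot(1,1)=-10: scale R1 → (0, 1)
  clear (0,1): R0 −= (4)R1 → (1, 0)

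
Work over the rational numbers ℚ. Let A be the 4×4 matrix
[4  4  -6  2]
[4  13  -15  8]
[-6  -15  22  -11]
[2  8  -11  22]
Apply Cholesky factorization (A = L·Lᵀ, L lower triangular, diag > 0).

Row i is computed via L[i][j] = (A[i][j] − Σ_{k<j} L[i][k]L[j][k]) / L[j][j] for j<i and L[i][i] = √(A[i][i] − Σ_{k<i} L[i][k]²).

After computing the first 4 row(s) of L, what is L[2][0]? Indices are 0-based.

L[2][0] = -3

Step 1: L[0][0] = √(4) = 2.
  L[1][0] = (4) / L[0][0] = 2.
Step 2: L[1][1] = √(9) = 3.
  L[2][0] = (-6) / L[0][0] = -3.
  L[2][1] = (-9) / L[1][1] = -3.
Step 3: L[2][2] = √(4) = 2.
  L[3][0] = (2) / L[0][0] = 1.
  L[3][1] = (6) / L[1][1] = 2.
  L[3][2] = (-2) / L[2][2] = -1.
Step 4: L[3][3] = √(16) = 4.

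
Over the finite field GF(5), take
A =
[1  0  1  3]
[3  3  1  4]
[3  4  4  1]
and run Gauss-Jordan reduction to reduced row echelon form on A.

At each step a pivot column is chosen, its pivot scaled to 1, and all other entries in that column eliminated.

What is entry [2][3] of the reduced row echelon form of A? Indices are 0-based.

M[2][3] = 1

pivot(0,0)=1: scale R0 → (1, 0, 1, 3)
  clear (1,0): R1 −= (3)R0 → (0, 3, 3, 0)
  clear (2,0): R2 −= (3)R0 → (0, 4, 1, 2)
pivot(1,1)=3: scale R1 → (0, 1, 1, 0)
  clear (2,1): R2 −= (4)R1 → (0, 0, 2, 2)
pivot(2,2)=2: scale R2 → (0, 0, 1, 1)
  clear (0,2): R0 −= (1)R2 → (1, 0, 0, 2)
  clear (1,2): R1 −= (1)R2 → (0, 1, 0, 4)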